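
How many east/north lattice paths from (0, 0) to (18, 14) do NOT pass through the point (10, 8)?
Number of paths = 340030326

Total paths from (0, 0) to (18, 14): C(32, 18) = 471435600. Paths through (10, 8): (paths (0, 0) → (10, 8)) × (paths (10, 8) → (18, 14)) = C(18, 10) · C(14, 8) = 43758 · 3003 = 131405274. Avoidance count = 471435600 − 131405274 = 340030326.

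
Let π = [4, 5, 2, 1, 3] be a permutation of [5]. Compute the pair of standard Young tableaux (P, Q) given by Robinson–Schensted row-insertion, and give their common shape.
P = [1, 3] / [2, 5] / [4];  Q = [1, 2] / [3, 5] / [4];  common shape = (2, 2, 1)

Row-insert the values π_1, π_2, … into P one at a time, bumping the leftmost entry strictly greater than the inserted value down to the next row. The recording tableau Q records, in position (i, j), the step at which that cell was added to P.
  Insert 4 (step 1): P = [4];  Q = [1]
  Insert 5 (step 2): P = [4, 5];  Q = [1, 2]
  Insert 2 (step 3): P = [2, 5] / [4];  Q = [1, 2] / [3]
  Insert 1 (step 4): P = [1, 5] / [2] / [4];  Q = [1, 2] / [3] / [4]
  Insert 3 (step 5): P = [1, 3] / [2, 5] / [4];  Q = [1, 2] / [3, 5] / [4]
Final shape: (2, 2, 1).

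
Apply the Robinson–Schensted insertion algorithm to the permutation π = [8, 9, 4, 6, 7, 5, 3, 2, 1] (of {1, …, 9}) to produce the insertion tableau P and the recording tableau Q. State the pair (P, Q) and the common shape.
P = [1, 5, 7] / [2, 9] / [3] / [4] / [6] / [8];  Q = [1, 2, 5] / [3, 4] / [6] / [7] / [8] / [9];  common shape = (3, 2, 1, 1, 1, 1)

Row-insert the values π_1, π_2, … into P one at a time, bumping the leftmost entry strictly greater than the inserted value down to the next row. The recording tableau Q records, in position (i, j), the step at which that cell was added to P.
  Insert 8 (step 1): P = [8];  Q = [1]
  Insert 9 (step 2): P = [8, 9];  Q = [1, 2]
  Insert 4 (step 3): P = [4, 9] / [8];  Q = [1, 2] / [3]
  Insert 6 (step 4): P = [4, 6] / [8, 9];  Q = [1, 2] / [3, 4]
  Insert 7 (step 5): P = [4, 6, 7] / [8, 9];  Q = [1, 2, 5] / [3, 4]
  Insert 5 (step 6): P = [4, 5, 7] / [6, 9] / [8];  Q = [1, 2, 5] / [3, 4] / [6]
  Insert 3 (step 7): P = [3, 5, 7] / [4, 9] / [6] / [8];  Q = [1, 2, 5] / [3, 4] / [6] / [7]
  Insert 2 (step 8): P = [2, 5, 7] / [3, 9] / [4] / [6] / [8];  Q = [1, 2, 5] / [3, 4] / [6] / [7] / [8]
  Insert 1 (step 9): P = [1, 5, 7] / [2, 9] / [3] / [4] / [6] / [8];  Q = [1, 2, 5] / [3, 4] / [6] / [7] / [8] / [9]
Final shape: (3, 2, 1, 1, 1, 1).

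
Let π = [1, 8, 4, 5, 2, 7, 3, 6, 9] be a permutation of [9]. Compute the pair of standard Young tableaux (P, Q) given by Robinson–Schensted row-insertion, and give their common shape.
P = [1, 2, 3, 6, 9] / [4, 5, 7] / [8];  Q = [1, 2, 4, 6, 9] / [3, 7, 8] / [5];  common shape = (5, 3, 1)

Row-insert the values π_1, π_2, … into P one at a time, bumping the leftmost entry strictly greater than the inserted value down to the next row. The recording tableau Q records, in position (i, j), the step at which that cell was added to P.
  Insert 1 (step 1): P = [1];  Q = [1]
  Insert 8 (step 2): P = [1, 8];  Q = [1, 2]
  Insert 4 (step 3): P = [1, 4] / [8];  Q = [1, 2] / [3]
  Insert 5 (step 4): P = [1, 4, 5] / [8];  Q = [1, 2, 4] / [3]
  Insert 2 (step 5): P = [1, 2, 5] / [4] / [8];  Q = [1, 2, 4] / [3] / [5]
  Insert 7 (step 6): P = [1, 2, 5, 7] / [4] / [8];  Q = [1, 2, 4, 6] / [3] / [5]
  Insert 3 (step 7): P = [1, 2, 3, 7] / [4, 5] / [8];  Q = [1, 2, 4, 6] / [3, 7] / [5]
  Insert 6 (step 8): P = [1, 2, 3, 6] / [4, 5, 7] / [8];  Q = [1, 2, 4, 6] / [3, 7, 8] / [5]
  Insert 9 (step 9): P = [1, 2, 3, 6, 9] / [4, 5, 7] / [8];  Q = [1, 2, 4, 6, 9] / [3, 7, 8] / [5]
Final shape: (5, 3, 1).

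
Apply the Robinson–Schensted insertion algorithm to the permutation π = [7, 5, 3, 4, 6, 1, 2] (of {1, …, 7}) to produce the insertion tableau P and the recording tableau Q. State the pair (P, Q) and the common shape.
P = [1, 2, 6] / [3, 4] / [5] / [7];  Q = [1, 4, 5] / [2, 7] / [3] / [6];  common shape = (3, 2, 1, 1)

Row-insert the values π_1, π_2, … into P one at a time, bumping the leftmost entry strictly greater than the inserted value down to the next row. The recording tableau Q records, in position (i, j), the step at which that cell was added to P.
  Insert 7 (step 1): P = [7];  Q = [1]
  Insert 5 (step 2): P = [5] / [7];  Q = [1] / [2]
  Insert 3 (step 3): P = [3] / [5] / [7];  Q = [1] / [2] / [3]
  Insert 4 (step 4): P = [3, 4] / [5] / [7];  Q = [1, 4] / [2] / [3]
  Insert 6 (step 5): P = [3, 4, 6] / [5] / [7];  Q = [1, 4, 5] / [2] / [3]
  Insert 1 (step 6): P = [1, 4, 6] / [3] / [5] / [7];  Q = [1, 4, 5] / [2] / [3] / [6]
  Insert 2 (step 7): P = [1, 2, 6] / [3, 4] / [5] / [7];  Q = [1, 4, 5] / [2, 7] / [3] / [6]
Final shape: (3, 2, 1, 1).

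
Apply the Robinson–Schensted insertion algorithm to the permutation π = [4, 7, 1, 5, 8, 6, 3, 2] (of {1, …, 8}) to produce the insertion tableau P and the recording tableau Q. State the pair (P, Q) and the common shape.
P = [1, 2, 6] / [3, 5, 8] / [4] / [7];  Q = [1, 2, 5] / [3, 4, 6] / [7] / [8];  common shape = (3, 3, 1, 1)

Row-insert the values π_1, π_2, … into P one at a time, bumping the leftmost entry strictly greater than the inserted value down to the next row. The recording tableau Q records, in position (i, j), the step at which that cell was added to P.
  Insert 4 (step 1): P = [4];  Q = [1]
  Insert 7 (step 2): P = [4, 7];  Q = [1, 2]
  Insert 1 (step 3): P = [1, 7] / [4];  Q = [1, 2] / [3]
  Insert 5 (step 4): P = [1, 5] / [4, 7];  Q = [1, 2] / [3, 4]
  Insert 8 (step 5): P = [1, 5, 8] / [4, 7];  Q = [1, 2, 5] / [3, 4]
  Insert 6 (step 6): P = [1, 5, 6] / [4, 7, 8];  Q = [1, 2, 5] / [3, 4, 6]
  Insert 3 (step 7): P = [1, 3, 6] / [4, 5, 8] / [7];  Q = [1, 2, 5] / [3, 4, 6] / [7]
  Insert 2 (step 8): P = [1, 2, 6] / [3, 5, 8] / [4] / [7];  Q = [1, 2, 5] / [3, 4, 6] / [7] / [8]
Final shape: (3, 3, 1, 1).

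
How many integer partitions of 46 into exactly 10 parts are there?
p(46, 10 parts) = 9418

Partitions of n into exactly k parts are in bijection with partitions of n − k into at most k parts (subtract 1 from each part). So p(46, exactly 10) = p(36, parts ≤ 10). Computing via the recurrence p(m, j) = p(m, j−1) + p(m−j, j) gives 9418.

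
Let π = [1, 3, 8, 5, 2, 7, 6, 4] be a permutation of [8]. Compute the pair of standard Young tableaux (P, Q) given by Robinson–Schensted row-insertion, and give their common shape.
P = [1, 2, 4, 6] / [3, 5] / [7] / [8];  Q = [1, 2, 3, 6] / [4, 7] / [5] / [8];  common shape = (4, 2, 1, 1)

Row-insert the values π_1, π_2, … into P one at a time, bumping the leftmost entry strictly greater than the inserted value down to the next row. The recording tableau Q records, in position (i, j), the step at which that cell was added to P.
  Insert 1 (step 1): P = [1];  Q = [1]
  Insert 3 (step 2): P = [1, 3];  Q = [1, 2]
  Insert 8 (step 3): P = [1, 3, 8];  Q = [1, 2, 3]
  Insert 5 (step 4): P = [1, 3, 5] / [8];  Q = [1, 2, 3] / [4]
  Insert 2 (step 5): P = [1, 2, 5] / [3] / [8];  Q = [1, 2, 3] / [4] / [5]
  Insert 7 (step 6): P = [1, 2, 5, 7] / [3] / [8];  Q = [1, 2, 3, 6] / [4] / [5]
  Insert 6 (step 7): P = [1, 2, 5, 6] / [3, 7] / [8];  Q = [1, 2, 3, 6] / [4, 7] / [5]
  Insert 4 (step 8): P = [1, 2, 4, 6] / [3, 5] / [7] / [8];  Q = [1, 2, 3, 6] / [4, 7] / [5] / [8]
Final shape: (4, 2, 1, 1).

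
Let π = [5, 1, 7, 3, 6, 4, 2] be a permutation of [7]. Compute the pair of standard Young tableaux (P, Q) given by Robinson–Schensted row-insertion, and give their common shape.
P = [1, 2, 4] / [3, 6] / [5] / [7];  Q = [1, 3, 5] / [2, 4] / [6] / [7];  common shape = (3, 2, 1, 1)

Row-insert the values π_1, π_2, … into P one at a time, bumping the leftmost entry strictly greater than the inserted value down to the next row. The recording tableau Q records, in position (i, j), the step at which that cell was added to P.
  Insert 5 (step 1): P = [5];  Q = [1]
  Insert 1 (step 2): P = [1] / [5];  Q = [1] / [2]
  Insert 7 (step 3): P = [1, 7] / [5];  Q = [1, 3] / [2]
  Insert 3 (step 4): P = [1, 3] / [5, 7];  Q = [1, 3] / [2, 4]
  Insert 6 (step 5): P = [1, 3, 6] / [5, 7];  Q = [1, 3, 5] / [2, 4]
  Insert 4 (step 6): P = [1, 3, 4] / [5, 6] / [7];  Q = [1, 3, 5] / [2, 4] / [6]
  Insert 2 (step 7): P = [1, 2, 4] / [3, 6] / [5] / [7];  Q = [1, 3, 5] / [2, 4] / [6] / [7]
Final shape: (3, 2, 1, 1).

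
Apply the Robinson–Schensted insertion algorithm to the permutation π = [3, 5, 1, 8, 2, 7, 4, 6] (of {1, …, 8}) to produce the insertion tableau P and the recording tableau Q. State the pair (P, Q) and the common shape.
P = [1, 2, 4, 6] / [3, 5, 7] / [8];  Q = [1, 2, 4, 8] / [3, 5, 6] / [7];  common shape = (4, 3, 1)

Row-insert the values π_1, π_2, … into P one at a time, bumping the leftmost entry strictly greater than the inserted value down to the next row. The recording tableau Q records, in position (i, j), the step at which that cell was added to P.
  Insert 3 (step 1): P = [3];  Q = [1]
  Insert 5 (step 2): P = [3, 5];  Q = [1, 2]
  Insert 1 (step 3): P = [1, 5] / [3];  Q = [1, 2] / [3]
  Insert 8 (step 4): P = [1, 5, 8] / [3];  Q = [1, 2, 4] / [3]
  Insert 2 (step 5): P = [1, 2, 8] / [3, 5];  Q = [1, 2, 4] / [3, 5]
  Insert 7 (step 6): P = [1, 2, 7] / [3, 5, 8];  Q = [1, 2, 4] / [3, 5, 6]
  Insert 4 (step 7): P = [1, 2, 4] / [3, 5, 7] / [8];  Q = [1, 2, 4] / [3, 5, 6] / [7]
  Insert 6 (step 8): P = [1, 2, 4, 6] / [3, 5, 7] / [8];  Q = [1, 2, 4, 8] / [3, 5, 6] / [7]
Final shape: (4, 3, 1).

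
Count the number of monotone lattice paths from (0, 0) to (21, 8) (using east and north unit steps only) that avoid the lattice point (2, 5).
Number of paths = 4259805

Total paths from (0, 0) to (21, 8): C(29, 21) = 4292145. Paths through (2, 5): (paths (0, 0) → (2, 5)) × (paths (2, 5) → (21, 8)) = C(7, 2) · C(22, 19) = 21 · 1540 = 32340. Avoidance count = 4292145 − 32340 = 4259805.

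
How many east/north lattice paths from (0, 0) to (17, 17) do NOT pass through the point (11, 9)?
Number of paths = 1829222340

Total paths from (0, 0) to (17, 17): C(34, 17) = 2333606220. Paths through (11, 9): (paths (0, 0) → (11, 9)) × (paths (11, 9) → (17, 17)) = C(20, 11) · C(14, 6) = 167960 · 3003 = 504383880. Avoidance count = 2333606220 − 504383880 = 1829222340.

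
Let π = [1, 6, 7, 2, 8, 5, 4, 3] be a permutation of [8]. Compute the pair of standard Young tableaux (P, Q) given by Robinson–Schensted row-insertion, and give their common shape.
P = [1, 2, 3, 8] / [4, 7] / [5] / [6];  Q = [1, 2, 3, 5] / [4, 6] / [7] / [8];  common shape = (4, 2, 1, 1)

Row-insert the values π_1, π_2, … into P one at a time, bumping the leftmost entry strictly greater than the inserted value down to the next row. The recording tableau Q records, in position (i, j), the step at which that cell was added to P.
  Insert 1 (step 1): P = [1];  Q = [1]
  Insert 6 (step 2): P = [1, 6];  Q = [1, 2]
  Insert 7 (step 3): P = [1, 6, 7];  Q = [1, 2, 3]
  Insert 2 (step 4): P = [1, 2, 7] / [6];  Q = [1, 2, 3] / [4]
  Insert 8 (step 5): P = [1, 2, 7, 8] / [6];  Q = [1, 2, 3, 5] / [4]
  Insert 5 (step 6): P = [1, 2, 5, 8] / [6, 7];  Q = [1, 2, 3, 5] / [4, 6]
  Insert 4 (step 7): P = [1, 2, 4, 8] / [5, 7] / [6];  Q = [1, 2, 3, 5] / [4, 6] / [7]
  Insert 3 (step 8): P = [1, 2, 3, 8] / [4, 7] / [5] / [6];  Q = [1, 2, 3, 5] / [4, 6] / [7] / [8]
Final shape: (4, 2, 1, 1).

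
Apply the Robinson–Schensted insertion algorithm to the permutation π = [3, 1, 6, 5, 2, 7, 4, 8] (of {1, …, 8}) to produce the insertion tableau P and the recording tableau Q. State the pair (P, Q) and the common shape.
P = [1, 2, 4, 8] / [3, 5, 7] / [6];  Q = [1, 3, 6, 8] / [2, 4, 7] / [5];  common shape = (4, 3, 1)

Row-insert the values π_1, π_2, … into P one at a time, bumping the leftmost entry strictly greater than the inserted value down to the next row. The recording tableau Q records, in position (i, j), the step at which that cell was added to P.
  Insert 3 (step 1): P = [3];  Q = [1]
  Insert 1 (step 2): P = [1] / [3];  Q = [1] / [2]
  Insert 6 (step 3): P = [1, 6] / [3];  Q = [1, 3] / [2]
  Insert 5 (step 4): P = [1, 5] / [3, 6];  Q = [1, 3] / [2, 4]
  Insert 2 (step 5): P = [1, 2] / [3, 5] / [6];  Q = [1, 3] / [2, 4] / [5]
  Insert 7 (step 6): P = [1, 2, 7] / [3, 5] / [6];  Q = [1, 3, 6] / [2, 4] / [5]
  Insert 4 (step 7): P = [1, 2, 4] / [3, 5, 7] / [6];  Q = [1, 3, 6] / [2, 4, 7] / [5]
  Insert 8 (step 8): P = [1, 2, 4, 8] / [3, 5, 7] / [6];  Q = [1, 3, 6, 8] / [2, 4, 7] / [5]
Final shape: (4, 3, 1).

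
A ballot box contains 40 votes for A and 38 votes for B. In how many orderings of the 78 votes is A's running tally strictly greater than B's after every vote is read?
Strict-lead orderings = 680425371729975800390

Total orderings of the 78 votes with 40 for A: C(78, 40) = 26536589497469056215210. By the Bertrand ballot formula (Cycle Lemma / reflection principle), the number of orderings in which A is strictly ahead of B throughout is (p − q)/(p + q) · C(p + q, p) = (40 − 38)/(40 + 38) · 26536589497469056215210 = 680425371729975800390.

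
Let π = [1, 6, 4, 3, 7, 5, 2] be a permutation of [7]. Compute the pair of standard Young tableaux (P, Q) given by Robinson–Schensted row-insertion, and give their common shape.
P = [1, 2, 5] / [3, 7] / [4] / [6];  Q = [1, 2, 5] / [3, 6] / [4] / [7];  common shape = (3, 2, 1, 1)

Row-insert the values π_1, π_2, … into P one at a time, bumping the leftmost entry strictly greater than the inserted value down to the next row. The recording tableau Q records, in position (i, j), the step at which that cell was added to P.
  Insert 1 (step 1): P = [1];  Q = [1]
  Insert 6 (step 2): P = [1, 6];  Q = [1, 2]
  Insert 4 (step 3): P = [1, 4] / [6];  Q = [1, 2] / [3]
  Insert 3 (step 4): P = [1, 3] / [4] / [6];  Q = [1, 2] / [3] / [4]
  Insert 7 (step 5): P = [1, 3, 7] / [4] / [6];  Q = [1, 2, 5] / [3] / [4]
  Insert 5 (step 6): P = [1, 3, 5] / [4, 7] / [6];  Q = [1, 2, 5] / [3, 6] / [4]
  Insert 2 (step 7): P = [1, 2, 5] / [3, 7] / [4] / [6];  Q = [1, 2, 5] / [3, 6] / [4] / [7]
Final shape: (3, 2, 1, 1).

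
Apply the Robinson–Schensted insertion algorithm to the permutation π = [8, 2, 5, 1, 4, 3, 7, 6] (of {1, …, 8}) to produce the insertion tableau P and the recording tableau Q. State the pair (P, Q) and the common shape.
P = [1, 3, 6] / [2, 4, 7] / [5] / [8];  Q = [1, 3, 7] / [2, 5, 8] / [4] / [6];  common shape = (3, 3, 1, 1)

Row-insert the values π_1, π_2, … into P one at a time, bumping the leftmost entry strictly greater than the inserted value down to the next row. The recording tableau Q records, in position (i, j), the step at which that cell was added to P.
  Insert 8 (step 1): P = [8];  Q = [1]
  Insert 2 (step 2): P = [2] / [8];  Q = [1] / [2]
  Insert 5 (step 3): P = [2, 5] / [8];  Q = [1, 3] / [2]
  Insert 1 (step 4): P = [1, 5] / [2] / [8];  Q = [1, 3] / [2] / [4]
  Insert 4 (step 5): P = [1, 4] / [2, 5] / [8];  Q = [1, 3] / [2, 5] / [4]
  Insert 3 (step 6): P = [1, 3] / [2, 4] / [5] / [8];  Q = [1, 3] / [2, 5] / [4] / [6]
  Insert 7 (step 7): P = [1, 3, 7] / [2, 4] / [5] / [8];  Q = [1, 3, 7] / [2, 5] / [4] / [6]
  Insert 6 (step 8): P = [1, 3, 6] / [2, 4, 7] / [5] / [8];  Q = [1, 3, 7] / [2, 5, 8] / [4] / [6]
Final shape: (3, 3, 1, 1).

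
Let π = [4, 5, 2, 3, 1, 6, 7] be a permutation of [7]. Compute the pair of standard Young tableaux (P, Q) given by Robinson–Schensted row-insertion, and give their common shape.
P = [1, 3, 6, 7] / [2, 5] / [4];  Q = [1, 2, 6, 7] / [3, 4] / [5];  common shape = (4, 2, 1)

Row-insert the values π_1, π_2, … into P one at a time, bumping the leftmost entry strictly greater than the inserted value down to the next row. The recording tableau Q records, in position (i, j), the step at which that cell was added to P.
  Insert 4 (step 1): P = [4];  Q = [1]
  Insert 5 (step 2): P = [4, 5];  Q = [1, 2]
  Insert 2 (step 3): P = [2, 5] / [4];  Q = [1, 2] / [3]
  Insert 3 (step 4): P = [2, 3] / [4, 5];  Q = [1, 2] / [3, 4]
  Insert 1 (step 5): P = [1, 3] / [2, 5] / [4];  Q = [1, 2] / [3, 4] / [5]
  Insert 6 (step 6): P = [1, 3, 6] / [2, 5] / [4];  Q = [1, 2, 6] / [3, 4] / [5]
  Insert 7 (step 7): P = [1, 3, 6, 7] / [2, 5] / [4];  Q = [1, 2, 6, 7] / [3, 4] / [5]
Final shape: (4, 2, 1).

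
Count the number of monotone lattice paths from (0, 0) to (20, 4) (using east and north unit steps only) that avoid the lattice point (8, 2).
Number of paths = 6531

Total paths from (0, 0) to (20, 4): C(24, 20) = 10626. Paths through (8, 2): (paths (0, 0) → (8, 2)) × (paths (8, 2) → (20, 4)) = C(10, 8) · C(14, 12) = 45 · 91 = 4095. Avoidance count = 10626 − 4095 = 6531.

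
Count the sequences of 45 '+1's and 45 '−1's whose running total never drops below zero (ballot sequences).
C_45 = 2257117854077248073253720

These ballot sequences are counted by the Catalan number C_n = (1/(n + 1)) · C(2n, n). For n = 45: C_45 = (1/46) · C(90, 45) = 103827421287553411369671120/46 = 2257117854077248073253720.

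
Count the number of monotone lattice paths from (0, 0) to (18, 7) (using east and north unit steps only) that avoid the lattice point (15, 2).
Number of paths = 473084

Total paths from (0, 0) to (18, 7): C(25, 18) = 480700. Paths through (15, 2): (paths (0, 0) → (15, 2)) × (paths (15, 2) → (18, 7)) = C(17, 15) · C(8, 3) = 136 · 56 = 7616. Avoidance count = 480700 − 7616 = 473084.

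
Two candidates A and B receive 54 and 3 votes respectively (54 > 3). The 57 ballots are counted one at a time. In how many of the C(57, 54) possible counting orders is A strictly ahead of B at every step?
Strict-lead orderings = 26180

Total orderings of the 57 votes with 54 for A: C(57, 54) = 29260. By the Bertrand ballot formula (Cycle Lemma / reflection principle), the number of orderings in which A is strictly ahead of B throughout is (p − q)/(p + q) · C(p + q, p) = (54 − 3)/(54 + 3) · 29260 = 26180.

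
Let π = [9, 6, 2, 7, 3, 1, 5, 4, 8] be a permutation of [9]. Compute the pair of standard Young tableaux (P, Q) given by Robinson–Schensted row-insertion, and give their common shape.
P = [1, 3, 4, 8] / [2, 5] / [6, 7] / [9];  Q = [1, 4, 7, 9] / [2, 5] / [3, 8] / [6];  common shape = (4, 2, 2, 1)

Row-insert the values π_1, π_2, … into P one at a time, bumping the leftmost entry strictly greater than the inserted value down to the next row. The recording tableau Q records, in position (i, j), the step at which that cell was added to P.
  Insert 9 (step 1): P = [9];  Q = [1]
  Insert 6 (step 2): P = [6] / [9];  Q = [1] / [2]
  Insert 2 (step 3): P = [2] / [6] / [9];  Q = [1] / [2] / [3]
  Insert 7 (step 4): P = [2, 7] / [6] / [9];  Q = [1, 4] / [2] / [3]
  Insert 3 (step 5): P = [2, 3] / [6, 7] / [9];  Q = [1, 4] / [2, 5] / [3]
  Insert 1 (step 6): P = [1, 3] / [2, 7] / [6] / [9];  Q = [1, 4] / [2, 5] / [3] / [6]
  Insert 5 (step 7): P = [1, 3, 5] / [2, 7] / [6] / [9];  Q = [1, 4, 7] / [2, 5] / [3] / [6]
  Insert 4 (step 8): P = [1, 3, 4] / [2, 5] / [6, 7] / [9];  Q = [1, 4, 7] / [2, 5] / [3, 8] / [6]
  Insert 8 (step 9): P = [1, 3, 4, 8] / [2, 5] / [6, 7] / [9];  Q = [1, 4, 7, 9] / [2, 5] / [3, 8] / [6]
Final shape: (4, 2, 2, 1).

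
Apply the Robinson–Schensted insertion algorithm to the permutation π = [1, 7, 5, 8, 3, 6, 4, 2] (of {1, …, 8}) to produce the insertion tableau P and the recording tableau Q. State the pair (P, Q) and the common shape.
P = [1, 2, 4] / [3, 6] / [5, 8] / [7];  Q = [1, 2, 4] / [3, 6] / [5, 7] / [8];  common shape = (3, 2, 2, 1)

Row-insert the values π_1, π_2, … into P one at a time, bumping the leftmost entry strictly greater than the inserted value down to the next row. The recording tableau Q records, in position (i, j), the step at which that cell was added to P.
  Insert 1 (step 1): P = [1];  Q = [1]
  Insert 7 (step 2): P = [1, 7];  Q = [1, 2]
  Insert 5 (step 3): P = [1, 5] / [7];  Q = [1, 2] / [3]
  Insert 8 (step 4): P = [1, 5, 8] / [7];  Q = [1, 2, 4] / [3]
  Insert 3 (step 5): P = [1, 3, 8] / [5] / [7];  Q = [1, 2, 4] / [3] / [5]
  Insert 6 (step 6): P = [1, 3, 6] / [5, 8] / [7];  Q = [1, 2, 4] / [3, 6] / [5]
  Insert 4 (step 7): P = [1, 3, 4] / [5, 6] / [7, 8];  Q = [1, 2, 4] / [3, 6] / [5, 7]
  Insert 2 (step 8): P = [1, 2, 4] / [3, 6] / [5, 8] / [7];  Q = [1, 2, 4] / [3, 6] / [5, 7] / [8]
Final shape: (3, 2, 2, 1).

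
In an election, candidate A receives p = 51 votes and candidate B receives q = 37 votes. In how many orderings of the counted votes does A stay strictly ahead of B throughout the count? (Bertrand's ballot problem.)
Strict-lead orderings = 1382186719149403781731572

Total orderings of the 88 votes with 51 for A: C(88, 51) = 8688030806081966628027024. By the Bertrand ballot formula (Cycle Lemma / reflection principle), the number of orderings in which A is strictly ahead of B throughout is (p − q)/(p + q) · C(p + q, p) = (51 − 37)/(51 + 37) · 8688030806081966628027024 = 1382186719149403781731572.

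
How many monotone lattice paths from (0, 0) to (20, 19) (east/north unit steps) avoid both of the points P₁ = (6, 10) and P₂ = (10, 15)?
Number of paths = 60117195138

Inclusion–exclusion. Total paths: C(39, 20) = 68923264410. Through P₁: C(16, 6)·C(23, 14) = 6544057520. Through P₂: C(25, 10)·C(14, 10) = 3272028760. Since P₁ is strictly southwest of P₂, a monotone path through both must visit P₁ then P₂; paths through both = C(16, 6)·C(9, 4)·C(14, 10) = 1010017008. Avoid both = 68923264410 − 6544057520 − 3272028760 + 1010017008 = 60117195138.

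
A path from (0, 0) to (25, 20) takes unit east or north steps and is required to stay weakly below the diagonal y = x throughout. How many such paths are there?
Number of paths = 731508653106

By the reflection principle (André's argument), the number of monotone paths to (25, 20) with n ≤ m that never go above y = x is C(45, 25) − C(45, 26) = 3169870830126 − 2438362177020 = 731508653106.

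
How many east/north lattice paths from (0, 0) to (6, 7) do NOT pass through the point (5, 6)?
Number of paths = 792

Total paths from (0, 0) to (6, 7): C(13, 6) = 1716. Paths through (5, 6): (paths (0, 0) → (5, 6)) × (paths (5, 6) → (6, 7)) = C(11, 5) · C(2, 1) = 462 · 2 = 924. Avoidance count = 1716 − 924 = 792.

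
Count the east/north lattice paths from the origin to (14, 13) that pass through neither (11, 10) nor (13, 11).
Number of paths = 8689992

Inclusion–exclusion. Total paths: C(27, 14) = 20058300. Through P₁: C(21, 11)·C(6, 3) = 7054320. Through P₂: C(24, 13)·C(3, 1) = 7488432. Since P₁ is strictly southwest of P₂, a monotone path through both must visit P₁ then P₂; paths through both = C(21, 11)·C(3, 2)·C(3, 1) = 3174444. Avoid both = 20058300 − 7054320 − 7488432 + 3174444 = 8689992.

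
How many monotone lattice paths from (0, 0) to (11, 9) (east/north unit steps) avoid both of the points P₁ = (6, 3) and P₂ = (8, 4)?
Number of paths = 115544

Inclusion–exclusion. Total paths: C(20, 11) = 167960. Through P₁: C(9, 6)·C(11, 5) = 38808. Through P₂: C(12, 8)·C(8, 3) = 27720. Since P₁ is strictly southwest of P₂, a monotone path through both must visit P₁ then P₂; paths through both = C(9, 6)·C(3, 2)·C(8, 3) = 14112. Avoid both = 167960 − 38808 − 27720 + 14112 = 115544.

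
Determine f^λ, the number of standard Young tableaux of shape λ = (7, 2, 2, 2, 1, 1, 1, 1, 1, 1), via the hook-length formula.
# SYT of shape (7, 2, 2, 2, 1, 1, 1, 1, 1, 1) = 2263261

Hook-length formula: f^λ = n! / Π hook(c), product over all cells c of the Young diagram. For λ = (7, 2, 2, 2, 1, 1, 1, 1, 1, 1), n = 19 boxes. Hook lengths by row (left-to-right, top-to-bottom): [16, 9, 5, 4, 3, 2, 1]; [10, 3]; [9, 2]; [8, 1]; [6]; [5]; [4]; [3]; [2]; [1]. Product of hooks = 53747712000. So f^λ = 19! / 53747712000 = 121645100408832000 / 53747712000 = 2263261.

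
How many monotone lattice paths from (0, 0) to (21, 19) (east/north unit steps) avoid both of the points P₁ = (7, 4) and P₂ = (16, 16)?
Number of paths = 77459342160

Inclusion–exclusion. Total paths: C(40, 21) = 131282408400. Through P₁: C(11, 7)·C(29, 14) = 25594390800. Through P₂: C(32, 16)·C(8, 5) = 33660501840. Since P₁ is strictly southwest of P₂, a monotone path through both must visit P₁ then P₂; paths through both = C(11, 7)·C(21, 9)·C(8, 5) = 5431826400. Avoid both = 131282408400 − 25594390800 − 33660501840 + 5431826400 = 77459342160.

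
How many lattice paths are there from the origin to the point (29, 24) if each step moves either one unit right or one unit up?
Number of paths = 779255311989700

A monotone lattice path from (0, 0) to (29, 24) consists of 29 east steps and 24 north steps in some order, so it is determined by which 29 of the 53 steps are east. The count is C(53, 29) = 779255311989700.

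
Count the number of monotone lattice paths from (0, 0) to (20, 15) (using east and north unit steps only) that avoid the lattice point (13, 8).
Number of paths = 2549565480

Total paths from (0, 0) to (20, 15): C(35, 20) = 3247943160. Paths through (13, 8): (paths (0, 0) → (13, 8)) × (paths (13, 8) → (20, 15)) = C(21, 13) · C(14, 7) = 203490 · 3432 = 698377680. Avoidance count = 3247943160 − 698377680 = 2549565480.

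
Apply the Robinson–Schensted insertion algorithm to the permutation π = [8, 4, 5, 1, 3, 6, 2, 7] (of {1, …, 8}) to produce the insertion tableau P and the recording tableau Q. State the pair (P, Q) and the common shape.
P = [1, 2, 6, 7] / [3, 5] / [4] / [8];  Q = [1, 3, 6, 8] / [2, 5] / [4] / [7];  common shape = (4, 2, 1, 1)

Row-insert the values π_1, π_2, … into P one at a time, bumping the leftmost entry strictly greater than the inserted value down to the next row. The recording tableau Q records, in position (i, j), the step at which that cell was added to P.
  Insert 8 (step 1): P = [8];  Q = [1]
  Insert 4 (step 2): P = [4] / [8];  Q = [1] / [2]
  Insert 5 (step 3): P = [4, 5] / [8];  Q = [1, 3] / [2]
  Insert 1 (step 4): P = [1, 5] / [4] / [8];  Q = [1, 3] / [2] / [4]
  Insert 3 (step 5): P = [1, 3] / [4, 5] / [8];  Q = [1, 3] / [2, 5] / [4]
  Insert 6 (step 6): P = [1, 3, 6] / [4, 5] / [8];  Q = [1, 3, 6] / [2, 5] / [4]
  Insert 2 (step 7): P = [1, 2, 6] / [3, 5] / [4] / [8];  Q = [1, 3, 6] / [2, 5] / [4] / [7]
  Insert 7 (step 8): P = [1, 2, 6, 7] / [3, 5] / [4] / [8];  Q = [1, 3, 6, 8] / [2, 5] / [4] / [7]
Final shape: (4, 2, 1, 1).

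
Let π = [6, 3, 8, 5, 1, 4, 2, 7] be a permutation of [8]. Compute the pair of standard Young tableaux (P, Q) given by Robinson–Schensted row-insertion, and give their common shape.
P = [1, 2, 7] / [3, 4] / [5, 8] / [6];  Q = [1, 3, 8] / [2, 4] / [5, 6] / [7];  common shape = (3, 2, 2, 1)

Row-insert the values π_1, π_2, … into P one at a time, bumping the leftmost entry strictly greater than the inserted value down to the next row. The recording tableau Q records, in position (i, j), the step at which that cell was added to P.
  Insert 6 (step 1): P = [6];  Q = [1]
  Insert 3 (step 2): P = [3] / [6];  Q = [1] / [2]
  Insert 8 (step 3): P = [3, 8] / [6];  Q = [1, 3] / [2]
  Insert 5 (step 4): P = [3, 5] / [6, 8];  Q = [1, 3] / [2, 4]
  Insert 1 (step 5): P = [1, 5] / [3, 8] / [6];  Q = [1, 3] / [2, 4] / [5]
  Insert 4 (step 6): P = [1, 4] / [3, 5] / [6, 8];  Q = [1, 3] / [2, 4] / [5, 6]
  Insert 2 (step 7): P = [1, 2] / [3, 4] / [5, 8] / [6];  Q = [1, 3] / [2, 4] / [5, 6] / [7]
  Insert 7 (step 8): P = [1, 2, 7] / [3, 4] / [5, 8] / [6];  Q = [1, 3, 8] / [2, 4] / [5, 6] / [7]
Final shape: (3, 2, 2, 1).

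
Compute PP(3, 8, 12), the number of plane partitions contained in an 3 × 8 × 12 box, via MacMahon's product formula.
PP(3, 8, 12) = 20239179160200

Evaluate the triple product over i = 1..3, j = 1..8, k = 1..12. The factors are (2/1) · (3/2) · (4/3) · (5/4) · (6/5) · (7/6) · (8/7) · (9/8) · … (288 factors total). The numerators and denominators telescope so the product is an integer; carrying out the multiplication exactly gives PP(3, 8, 12) = 20239179160200.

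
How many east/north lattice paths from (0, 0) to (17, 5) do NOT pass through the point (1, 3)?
Number of paths = 25722

Total paths from (0, 0) to (17, 5): C(22, 17) = 26334. Paths through (1, 3): (paths (0, 0) → (1, 3)) × (paths (1, 3) → (17, 5)) = C(4, 1) · C(18, 16) = 4 · 153 = 612. Avoidance count = 26334 − 612 = 25722.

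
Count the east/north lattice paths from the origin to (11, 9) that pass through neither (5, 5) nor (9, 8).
Number of paths = 68570

Inclusion–exclusion. Total paths: C(20, 11) = 167960. Through P₁: C(10, 5)·C(10, 6) = 52920. Through P₂: C(17, 9)·C(3, 2) = 72930. Since P₁ is strictly southwest of P₂, a monotone path through both must visit P₁ then P₂; paths through both = C(10, 5)·C(7, 4)·C(3, 2) = 26460. Avoid both = 167960 − 52920 − 72930 + 26460 = 68570.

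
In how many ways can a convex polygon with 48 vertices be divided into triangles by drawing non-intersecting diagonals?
C_46 = 8740328711533173390046320

These polygon triangulations are counted by the Catalan number C_n = (1/(n + 1)) · C(2n, n). For n = 46: C_46 = (1/47) · C(92, 46) = 410795449442059149332177040/47 = 8740328711533173390046320.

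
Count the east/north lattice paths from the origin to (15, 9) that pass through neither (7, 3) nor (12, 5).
Number of paths = 818764

Inclusion–exclusion. Total paths: C(24, 15) = 1307504. Through P₁: C(10, 7)·C(14, 8) = 360360. Through P₂: C(17, 12)·C(7, 3) = 216580. Since P₁ is strictly southwest of P₂, a monotone path through both must visit P₁ then P₂; paths through both = C(10, 7)·C(7, 5)·C(7, 3) = 88200. Avoid both = 1307504 − 360360 − 216580 + 88200 = 818764.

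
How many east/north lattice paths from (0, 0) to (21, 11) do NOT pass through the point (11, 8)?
Number of paths = 107408028

Total paths from (0, 0) to (21, 11): C(32, 21) = 129024480. Paths through (11, 8): (paths (0, 0) → (11, 8)) × (paths (11, 8) → (21, 11)) = C(19, 11) · C(13, 10) = 75582 · 286 = 21616452. Avoidance count = 129024480 − 21616452 = 107408028.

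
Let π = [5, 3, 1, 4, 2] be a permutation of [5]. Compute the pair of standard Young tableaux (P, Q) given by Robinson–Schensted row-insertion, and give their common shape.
P = [1, 2] / [3, 4] / [5];  Q = [1, 4] / [2, 5] / [3];  common shape = (2, 2, 1)

Row-insert the values π_1, π_2, … into P one at a time, bumping the leftmost entry strictly greater than the inserted value down to the next row. The recording tableau Q records, in position (i, j), the step at which that cell was added to P.
  Insert 5 (step 1): P = [5];  Q = [1]
  Insert 3 (step 2): P = [3] / [5];  Q = [1] / [2]
  Insert 1 (step 3): P = [1] / [3] / [5];  Q = [1] / [2] / [3]
  Insert 4 (step 4): P = [1, 4] / [3] / [5];  Q = [1, 4] / [2] / [3]
  Insert 2 (step 5): P = [1, 2] / [3, 4] / [5];  Q = [1, 4] / [2, 5] / [3]
Final shape: (2, 2, 1).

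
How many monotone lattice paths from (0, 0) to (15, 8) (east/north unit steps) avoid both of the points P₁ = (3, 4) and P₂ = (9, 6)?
Number of paths = 313914

Inclusion–exclusion. Total paths: C(23, 15) = 490314. Through P₁: C(7, 3)·C(16, 12) = 63700. Through P₂: C(15, 9)·C(8, 6) = 140140. Since P₁ is strictly southwest of P₂, a monotone path through both must visit P₁ then P₂; paths through both = C(7, 3)·C(8, 6)·C(8, 6) = 27440. Avoid both = 490314 − 63700 − 140140 + 27440 = 313914.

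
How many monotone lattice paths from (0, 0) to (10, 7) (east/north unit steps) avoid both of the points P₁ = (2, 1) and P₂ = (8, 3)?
Number of paths = 9224

Inclusion–exclusion. Total paths: C(17, 10) = 19448. Through P₁: C(3, 2)·C(14, 8) = 9009. Through P₂: C(11, 8)·C(6, 2) = 2475. Since P₁ is strictly southwest of P₂, a monotone path through both must visit P₁ then P₂; paths through both = C(3, 2)·C(8, 6)·C(6, 2) = 1260. Avoid both = 19448 − 9009 − 2475 + 1260 = 9224.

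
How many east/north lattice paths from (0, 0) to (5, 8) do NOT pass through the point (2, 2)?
Number of paths = 783

Total paths from (0, 0) to (5, 8): C(13, 5) = 1287. Paths through (2, 2): (paths (0, 0) → (2, 2)) × (paths (2, 2) → (5, 8)) = C(4, 2) · C(9, 3) = 6 · 84 = 504. Avoidance count = 1287 − 504 = 783.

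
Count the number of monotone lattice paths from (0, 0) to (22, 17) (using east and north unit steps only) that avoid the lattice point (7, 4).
Number of paths = 38665205010

Total paths from (0, 0) to (22, 17): C(39, 22) = 51021117810. Paths through (7, 4): (paths (0, 0) → (7, 4)) × (paths (7, 4) → (22, 17)) = C(11, 7) · C(28, 15) = 330 · 37442160 = 12355912800. Avoidance count = 51021117810 − 12355912800 = 38665205010.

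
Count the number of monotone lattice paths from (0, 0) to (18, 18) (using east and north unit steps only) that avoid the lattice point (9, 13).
Number of paths = 8079300460

Total paths from (0, 0) to (18, 18): C(36, 18) = 9075135300. Paths through (9, 13): (paths (0, 0) → (9, 13)) × (paths (9, 13) → (18, 18)) = C(22, 9) · C(14, 9) = 497420 · 2002 = 995834840. Avoidance count = 9075135300 − 995834840 = 8079300460.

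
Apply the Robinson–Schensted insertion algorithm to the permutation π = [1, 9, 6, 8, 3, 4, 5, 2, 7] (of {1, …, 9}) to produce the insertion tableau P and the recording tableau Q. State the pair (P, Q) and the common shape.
P = [1, 2, 4, 5, 7] / [3, 8] / [6] / [9];  Q = [1, 2, 4, 7, 9] / [3, 6] / [5] / [8];  common shape = (5, 2, 1, 1)

Row-insert the values π_1, π_2, … into P one at a time, bumping the leftmost entry strictly greater than the inserted value down to the next row. The recording tableau Q records, in position (i, j), the step at which that cell was added to P.
  Insert 1 (step 1): P = [1];  Q = [1]
  Insert 9 (step 2): P = [1, 9];  Q = [1, 2]
  Insert 6 (step 3): P = [1, 6] / [9];  Q = [1, 2] / [3]
  Insert 8 (step 4): P = [1, 6, 8] / [9];  Q = [1, 2, 4] / [3]
  Insert 3 (step 5): P = [1, 3, 8] / [6] / [9];  Q = [1, 2, 4] / [3] / [5]
  Insert 4 (step 6): P = [1, 3, 4] / [6, 8] / [9];  Q = [1, 2, 4] / [3, 6] / [5]
  Insert 5 (step 7): P = [1, 3, 4, 5] / [6, 8] / [9];  Q = [1, 2, 4, 7] / [3, 6] / [5]
  Insert 2 (step 8): P = [1, 2, 4, 5] / [3, 8] / [6] / [9];  Q = [1, 2, 4, 7] / [3, 6] / [5] / [8]
  Insert 7 (step 9): P = [1, 2, 4, 5, 7] / [3, 8] / [6] / [9];  Q = [1, 2, 4, 7, 9] / [3, 6] / [5] / [8]
Final shape: (5, 2, 1, 1).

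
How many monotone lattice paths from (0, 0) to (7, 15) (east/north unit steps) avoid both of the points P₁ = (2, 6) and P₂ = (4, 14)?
Number of paths = 107288

Inclusion–exclusion. Total paths: C(22, 7) = 170544. Through P₁: C(8, 2)·C(14, 5) = 56056. Through P₂: C(18, 4)·C(4, 3) = 12240. Since P₁ is strictly southwest of P₂, a monotone path through both must visit P₁ then P₂; paths through both = C(8, 2)·C(10, 2)·C(4, 3) = 5040. Avoid both = 170544 − 56056 − 12240 + 5040 = 107288.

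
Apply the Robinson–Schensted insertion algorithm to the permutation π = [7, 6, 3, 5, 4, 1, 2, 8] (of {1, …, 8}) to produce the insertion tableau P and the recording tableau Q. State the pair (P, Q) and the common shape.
P = [1, 2, 8] / [3, 4] / [5] / [6] / [7];  Q = [1, 4, 8] / [2, 7] / [3] / [5] / [6];  common shape = (3, 2, 1, 1, 1)

Row-insert the values π_1, π_2, … into P one at a time, bumping the leftmost entry strictly greater than the inserted value down to the next row. The recording tableau Q records, in position (i, j), the step at which that cell was added to P.
  Insert 7 (step 1): P = [7];  Q = [1]
  Insert 6 (step 2): P = [6] / [7];  Q = [1] / [2]
  Insert 3 (step 3): P = [3] / [6] / [7];  Q = [1] / [2] / [3]
  Insert 5 (step 4): P = [3, 5] / [6] / [7];  Q = [1, 4] / [2] / [3]
  Insert 4 (step 5): P = [3, 4] / [5] / [6] / [7];  Q = [1, 4] / [2] / [3] / [5]
  Insert 1 (step 6): P = [1, 4] / [3] / [5] / [6] / [7];  Q = [1, 4] / [2] / [3] / [5] / [6]
  Insert 2 (step 7): P = [1, 2] / [3, 4] / [5] / [6] / [7];  Q = [1, 4] / [2, 7] / [3] / [5] / [6]
  Insert 8 (step 8): P = [1, 2, 8] / [3, 4] / [5] / [6] / [7];  Q = [1, 4, 8] / [2, 7] / [3] / [5] / [6]
Final shape: (3, 2, 1, 1, 1).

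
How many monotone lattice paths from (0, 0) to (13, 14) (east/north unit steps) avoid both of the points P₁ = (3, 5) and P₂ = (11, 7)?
Number of paths = 13830188

Inclusion–exclusion. Total paths: C(27, 13) = 20058300. Through P₁: C(8, 3)·C(19, 10) = 5173168. Through P₂: C(18, 11)·C(9, 2) = 1145664. Since P₁ is strictly southwest of P₂, a monotone path through both must visit P₁ then P₂; paths through both = C(8, 3)·C(10, 8)·C(9, 2) = 90720. Avoid both = 20058300 − 5173168 − 1145664 + 90720 = 13830188.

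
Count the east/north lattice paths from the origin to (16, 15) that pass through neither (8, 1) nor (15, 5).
Number of paths = 297524391

Inclusion–exclusion. Total paths: C(31, 16) = 300540195. Through P₁: C(9, 8)·C(22, 8) = 2877930. Through P₂: C(20, 15)·C(11, 1) = 170544. Since P₁ is strictly southwest of P₂, a monotone path through both must visit P₁ then P₂; paths through both = C(9, 8)·C(11, 7)·C(11, 1) = 32670. Avoid both = 300540195 − 2877930 − 170544 + 32670 = 297524391.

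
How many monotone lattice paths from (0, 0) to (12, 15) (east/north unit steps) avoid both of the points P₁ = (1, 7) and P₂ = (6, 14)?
Number of paths = 16552236

Inclusion–exclusion. Total paths: C(27, 12) = 17383860. Through P₁: C(8, 1)·C(19, 11) = 604656. Through P₂: C(20, 6)·C(7, 6) = 271320. Since P₁ is strictly southwest of P₂, a monotone path through both must visit P₁ then P₂; paths through both = C(8, 1)·C(12, 5)·C(7, 6) = 44352. Avoid both = 17383860 − 604656 − 271320 + 44352 = 16552236.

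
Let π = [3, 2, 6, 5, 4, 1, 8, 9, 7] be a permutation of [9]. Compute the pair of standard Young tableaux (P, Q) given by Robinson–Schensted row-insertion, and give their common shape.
P = [1, 4, 7, 9] / [2, 5, 8] / [3] / [6];  Q = [1, 3, 7, 8] / [2, 4, 9] / [5] / [6];  common shape = (4, 3, 1, 1)

Row-insert the values π_1, π_2, … into P one at a time, bumping the leftmost entry strictly greater than the inserted value down to the next row. The recording tableau Q records, in position (i, j), the step at which that cell was added to P.
  Insert 3 (step 1): P = [3];  Q = [1]
  Insert 2 (step 2): P = [2] / [3];  Q = [1] / [2]
  Insert 6 (step 3): P = [2, 6] / [3];  Q = [1, 3] / [2]
  Insert 5 (step 4): P = [2, 5] / [3, 6];  Q = [1, 3] / [2, 4]
  Insert 4 (step 5): P = [2, 4] / [3, 5] / [6];  Q = [1, 3] / [2, 4] / [5]
  Insert 1 (step 6): P = [1, 4] / [2, 5] / [3] / [6];  Q = [1, 3] / [2, 4] / [5] / [6]
  Insert 8 (step 7): P = [1, 4, 8] / [2, 5] / [3] / [6];  Q = [1, 3, 7] / [2, 4] / [5] / [6]
  Insert 9 (step 8): P = [1, 4, 8, 9] / [2, 5] / [3] / [6];  Q = [1, 3, 7, 8] / [2, 4] / [5] / [6]
  Insert 7 (step 9): P = [1, 4, 7, 9] / [2, 5, 8] / [3] / [6];  Q = [1, 3, 7, 8] / [2, 4, 9] / [5] / [6]
Final shape: (4, 3, 1, 1).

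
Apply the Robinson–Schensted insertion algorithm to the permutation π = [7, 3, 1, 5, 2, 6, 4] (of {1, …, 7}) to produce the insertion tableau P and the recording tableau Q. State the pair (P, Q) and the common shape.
P = [1, 2, 4] / [3, 5, 6] / [7];  Q = [1, 4, 6] / [2, 5, 7] / [3];  common shape = (3, 3, 1)

Row-insert the values π_1, π_2, … into P one at a time, bumping the leftmost entry strictly greater than the inserted value down to the next row. The recording tableau Q records, in position (i, j), the step at which that cell was added to P.
  Insert 7 (step 1): P = [7];  Q = [1]
  Insert 3 (step 2): P = [3] / [7];  Q = [1] / [2]
  Insert 1 (step 3): P = [1] / [3] / [7];  Q = [1] / [2] / [3]
  Insert 5 (step 4): P = [1, 5] / [3] / [7];  Q = [1, 4] / [2] / [3]
  Insert 2 (step 5): P = [1, 2] / [3, 5] / [7];  Q = [1, 4] / [2, 5] / [3]
  Insert 6 (step 6): P = [1, 2, 6] / [3, 5] / [7];  Q = [1, 4, 6] / [2, 5] / [3]
  Insert 4 (step 7): P = [1, 2, 4] / [3, 5, 6] / [7];  Q = [1, 4, 6] / [2, 5, 7] / [3]
Final shape: (3, 3, 1).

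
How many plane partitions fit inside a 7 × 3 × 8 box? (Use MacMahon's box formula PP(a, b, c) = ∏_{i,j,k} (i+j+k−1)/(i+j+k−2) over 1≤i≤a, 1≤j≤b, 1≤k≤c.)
PP(7, 3, 8) = 4971151900

Evaluate the triple product over i = 1..7, j = 1..3, k = 1..8. The factors are (2/1) · (3/2) · (4/3) · (5/4) · (6/5) · (7/6) · (8/7) · (9/8) · … (168 factors total). The numerators and denominators telescope so the product is an integer; carrying out the multiplication exactly gives PP(7, 3, 8) = 4971151900.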